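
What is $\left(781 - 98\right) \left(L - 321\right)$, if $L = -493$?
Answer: $-555962$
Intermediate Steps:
$\left(781 - 98\right) \left(L - 321\right) = \left(781 - 98\right) \left(-493 - 321\right) = 683 \left(-814\right) = -555962$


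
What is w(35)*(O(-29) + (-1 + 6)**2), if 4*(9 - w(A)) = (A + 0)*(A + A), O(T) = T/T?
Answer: -15691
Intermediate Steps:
O(T) = 1
w(A) = 9 - A**2/2 (w(A) = 9 - (A + 0)*(A + A)/4 = 9 - A*2*A/4 = 9 - A**2/2)
w(35)*(O(-29) + (-1 + 6)**2) = (9 - 1/2*35**2)*(1 + (-1 + 6)**2) = (9 - 1/2*1225)*(1 + 5**2) = (9 - 1225/2)*(1 + 25) = -1207/2*26 = -15691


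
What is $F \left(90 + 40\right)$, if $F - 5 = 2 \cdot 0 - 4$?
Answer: $130$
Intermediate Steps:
$F = 1$ ($F = 5 + \left(2 \cdot 0 - 4\right) = 5 + \left(0 - 4\right) = 5 - 4 = 1$)
$F \left(90 + 40\right) = 1 \left(90 + 40\right) = 1 \cdot 130 = 130$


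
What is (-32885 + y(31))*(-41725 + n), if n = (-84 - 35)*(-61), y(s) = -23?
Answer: 1134207128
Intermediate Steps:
n = 7259 (n = -119*(-61) = 7259)
(-32885 + y(31))*(-41725 + n) = (-32885 - 23)*(-41725 + 7259) = -32908*(-34466) = 1134207128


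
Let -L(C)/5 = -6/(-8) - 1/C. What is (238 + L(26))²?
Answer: 148620481/2704 ≈ 54963.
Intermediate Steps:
L(C) = -15/4 + 5/C (L(C) = -5*(-6/(-8) - 1/C) = -5*(-6*(-⅛) - 1/C) = -5*(¾ - 1/C) = -15/4 + 5/C)
(238 + L(26))² = (238 + (-15/4 + 5/26))² = (238 - 185/52)² = (12191/52)² = 148620481/2704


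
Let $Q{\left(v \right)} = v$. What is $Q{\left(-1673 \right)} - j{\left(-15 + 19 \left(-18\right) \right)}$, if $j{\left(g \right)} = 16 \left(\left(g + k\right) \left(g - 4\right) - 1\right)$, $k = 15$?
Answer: $-1977049$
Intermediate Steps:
$j{\left(g \right)} = -16 + 16 \left(-4 + g\right) \left(15 + g\right)$ ($j{\left(g \right)} = 16 \left(\left(g + 15\right) \left(g - 4\right) - 1\right) = 16 \left(\left(15 + g\right) \left(-4 + g\right) - 1\right) = 16 \left(\left(-4 + g\right) \left(15 + g\right) - 1\right) = 16 \left(-1 + \left(-4 + g\right) \left(15 + g\right)\right) = -16 + 16 \left(-4 + g\right) \left(15 + g\right)$)
$Q{\left(-1673 \right)} - j{\left(-15 + 19 \left(-18\right) \right)} = -1673 - \left(-976 + 16 \left(-15 + 19 \left(-18\right)\right)^{2} + 176 \left(-15 + 19 \left(-18\right)\right)\right) = -1673 - \left(-976 + 16 \left(-15 - 342\right)^{2} + 176 \left(-15 - 342\right)\right) = -1673 - \left(-976 + 16 \left(-357\right)^{2} + 176 \left(-357\right)\right) = -1673 - \left(-976 + 16 \cdot 127449 - 62832\right) = -1673 - \left(-976 + 2039184 - 62832\right) = -1673 - 1975376 = -1977049$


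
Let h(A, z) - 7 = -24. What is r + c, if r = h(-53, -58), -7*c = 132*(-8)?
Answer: 937/7 ≈ 133.86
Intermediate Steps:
h(A, z) = -17 (h(A, z) = 7 - 24 = -17)
c = 1056/7 (c = -132*(-8)/7 = -1/7*(-1056) = 1056/7 ≈ 150.86)
r = -17
r + c = -17 + 1056/7 = 937/7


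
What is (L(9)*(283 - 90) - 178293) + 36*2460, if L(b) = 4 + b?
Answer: -87224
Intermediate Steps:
(L(9)*(283 - 90) - 178293) + 36*2460 = ((4 + 9)*(283 - 90) - 178293) + 36*2460 = (13*193 - 178293) + 88560 = (2509 - 178293) + 88560 = -175784 + 88560 = -87224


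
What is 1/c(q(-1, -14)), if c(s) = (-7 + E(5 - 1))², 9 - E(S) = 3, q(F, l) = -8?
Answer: 1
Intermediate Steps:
E(S) = 6 (E(S) = 9 - 1*3 = 9 - 3 = 6)
c(s) = 1 (c(s) = (-7 + 6)² = (-1)² = 1)
1/c(q(-1, -14)) = 1/1 = 1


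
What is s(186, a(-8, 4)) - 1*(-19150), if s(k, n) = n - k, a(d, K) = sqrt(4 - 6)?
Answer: 18964 + I*sqrt(2) ≈ 18964.0 + 1.4142*I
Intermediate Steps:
a(d, K) = I*sqrt(2) (a(d, K) = sqrt(-2) = I*sqrt(2))
s(186, a(-8, 4)) - 1*(-19150) = (I*sqrt(2) - 1*186) - 1*(-19150) = (I*sqrt(2) - 186) + 19150 = (-186 + I*sqrt(2)) + 19150 = 18964 + I*sqrt(2)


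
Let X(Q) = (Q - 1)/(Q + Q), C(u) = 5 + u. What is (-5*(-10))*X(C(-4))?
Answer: 0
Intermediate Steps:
X(Q) = (-1 + Q)/(2*Q) (X(Q) = (-1 + Q)/((2*Q)) = (-1 + Q)*(1/(2*Q)) = (-1 + Q)/(2*Q))
(-5*(-10))*X(C(-4)) = (-5*(-10))*((-1 + (5 - 4))/(2*(5 - 4))) = 50*((½)*(-1 + 1)/1) = 50*((½)*1*0) = 50*0 = 0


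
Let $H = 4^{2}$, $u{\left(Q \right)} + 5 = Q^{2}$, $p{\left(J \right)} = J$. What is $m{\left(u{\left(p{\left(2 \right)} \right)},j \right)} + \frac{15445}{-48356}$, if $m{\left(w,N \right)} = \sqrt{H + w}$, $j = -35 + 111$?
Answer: $- \frac{15445}{48356} + \sqrt{15} \approx 3.5536$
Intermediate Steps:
$u{\left(Q \right)} = -5 + Q^{2}$
$H = 16$
$j = 76$
$m{\left(w,N \right)} = \sqrt{16 + w}$
$m{\left(u{\left(p{\left(2 \right)} \right)},j \right)} + \frac{15445}{-48356} = \sqrt{16 - \left(5 - 2^{2}\right)} + \frac{15445}{-48356} = \sqrt{16 + \left(-5 + 4\right)} + 15445 \left(- \frac{1}{48356}\right) = \sqrt{16 - 1} - \frac{15445}{48356} = \sqrt{15} - \frac{15445}{48356} = - \frac{15445}{48356} + \sqrt{15}$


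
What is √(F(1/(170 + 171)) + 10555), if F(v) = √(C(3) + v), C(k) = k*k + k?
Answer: √(1227345955 + 341*√1395713)/341 ≈ 102.75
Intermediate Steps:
C(k) = k + k² (C(k) = k² + k = k + k²)
F(v) = √(12 + v) (F(v) = √(3*(1 + 3) + v) = √(3*4 + v) = √(12 + v))
√(F(1/(170 + 171)) + 10555) = √(√(12 + 1/(170 + 171)) + 10555) = √(√(12 + 1/341) + 10555) = √(√(4093/341) + 10555) = √(√1395713/341 + 10555) = √(10555 + √1395713/341)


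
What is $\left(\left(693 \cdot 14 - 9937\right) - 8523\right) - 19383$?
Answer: $-28141$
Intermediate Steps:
$\left(\left(693 \cdot 14 - 9937\right) - 8523\right) - 19383 = \left(\left(9702 - 9937\right) - 8523\right) - 19383 = \left(-235 - 8523\right) - 19383 = -8758 - 19383 = -28141$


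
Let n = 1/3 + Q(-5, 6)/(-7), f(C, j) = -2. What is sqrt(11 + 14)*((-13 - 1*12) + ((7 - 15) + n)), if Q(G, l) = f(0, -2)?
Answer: -3400/21 ≈ -161.90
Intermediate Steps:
Q(G, l) = -2
n = 13/21 (n = 1/3 - 2/(-7) = 1*(1/3) - 2*(-1/7) = 1/3 + 2/7 = 13/21 ≈ 0.61905)
sqrt(11 + 14)*((-13 - 1*12) + ((7 - 15) + n)) = sqrt(11 + 14)*((-13 - 1*12) + ((7 - 15) + 13/21)) = sqrt(25)*((-13 - 12) + (-8 + 13/21)) = 5*(-25 - 155/21) = 5*(-680/21) = -3400/21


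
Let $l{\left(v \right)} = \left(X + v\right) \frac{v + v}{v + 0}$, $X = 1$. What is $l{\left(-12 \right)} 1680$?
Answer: $-36960$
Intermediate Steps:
$l{\left(v \right)} = 2 + 2 v$ ($l{\left(v \right)} = \left(1 + v\right) \frac{v + v}{v + 0} = \left(1 + v\right) \frac{2 v}{v} = \left(1 + v\right) 2 = 2 + 2 v$)
$l{\left(-12 \right)} 1680 = \left(2 + 2 \left(-12\right)\right) 1680 = \left(2 - 24\right) 1680 = \left(-22\right) 1680 = -36960$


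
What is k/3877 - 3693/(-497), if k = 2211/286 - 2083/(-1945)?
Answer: 724270389961/97441765330 ≈ 7.4329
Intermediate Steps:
k = 445103/50570 (k = 2211*(1/286) - 2083*(-1/1945) = 201/26 + 2083/1945 = 445103/50570 ≈ 8.8017)
k/3877 - 3693/(-497) = (445103/50570)/3877 - 3693/(-497) = (445103/50570)*(1/3877) - 3693*(-1/497) = 445103/196059890 + 3693/497 = 724270389961/97441765330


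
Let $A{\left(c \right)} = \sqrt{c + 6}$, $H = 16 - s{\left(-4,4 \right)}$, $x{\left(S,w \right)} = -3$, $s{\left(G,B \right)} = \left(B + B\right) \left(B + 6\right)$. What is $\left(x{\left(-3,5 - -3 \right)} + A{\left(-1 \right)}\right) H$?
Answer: $192 - 64 \sqrt{5} \approx 48.892$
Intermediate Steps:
$s{\left(G,B \right)} = 2 B \left(6 + B\right)$
$H = -64$ ($H = 16 - 2 \cdot 4 \left(6 + 4\right) = 16 - 2 \cdot 4 \cdot 10 = 16 - 80 = -64$)
$A{\left(c \right)} = \sqrt{6 + c}$
$\left(x{\left(-3,5 - -3 \right)} + A{\left(-1 \right)}\right) H = \left(-3 + \sqrt{6 - 1}\right) \left(-64\right) = \left(-3 + \sqrt{5}\right) \left(-64\right) = 192 - 64 \sqrt{5}$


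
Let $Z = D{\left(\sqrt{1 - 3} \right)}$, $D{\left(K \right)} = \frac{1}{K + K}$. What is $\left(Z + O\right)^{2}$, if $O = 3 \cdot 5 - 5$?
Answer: $\frac{\left(40 - i \sqrt{2}\right)^{2}}{16} \approx 99.875 - 7.0711 i$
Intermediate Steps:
$D{\left(K \right)} = \frac{1}{2 K}$
$O = 10$ ($O = 15 - 5 = 10$)
$Z = - \frac{i \sqrt{2}}{4}$ ($Z = \frac{1}{2 \sqrt{1 - 3}} = \frac{1}{2 \sqrt{-2}} = \frac{1}{2 i \sqrt{2}} = \frac{\left(- \frac{1}{2}\right) i \sqrt{2}}{2} = - \frac{i \sqrt{2}}{4} \approx - 0.35355 i$)
$\left(Z + O\right)^{2} = \left(- \frac{i \sqrt{2}}{4} + 10\right)^{2} = \left(10 - \frac{i \sqrt{2}}{4}\right)^{2}$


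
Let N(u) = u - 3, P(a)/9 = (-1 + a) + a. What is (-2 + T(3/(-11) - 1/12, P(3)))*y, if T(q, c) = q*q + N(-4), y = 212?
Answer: -8194171/4356 ≈ -1881.1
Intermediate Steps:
P(a) = -9 + 18*a (P(a) = 9*((-1 + a) + a) = 9*(-1 + 2*a) = -9 + 18*a)
N(u) = -3 + u
T(q, c) = -7 + q² (T(q, c) = q*q + (-3 - 4) = q² - 7 = -7 + q²)
(-2 + T(3/(-11) - 1/12, P(3)))*y = (-2 + (-7 + (3/(-11) - 1/12)²))*212 = (-2 + (-7 + (3*(-1/11) - 1*1/12)²))*212 = (-2 + (-7 + (-3/11 - 1/12)²))*212 = (-2 + (-7 + (-47/132)²))*212 = (-2 + (-7 + 2209/17424))*212 = (-2 - 119759/17424)*212 = -154607/17424*212 = -8194171/4356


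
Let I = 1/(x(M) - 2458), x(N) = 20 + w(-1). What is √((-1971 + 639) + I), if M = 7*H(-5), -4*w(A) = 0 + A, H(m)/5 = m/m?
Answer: 4*I*√161542429/1393 ≈ 36.497*I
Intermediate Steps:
H(m) = 5 (H(m) = 5*(m/m) = 5*1 = 5)
w(A) = -A/4 (w(A) = -(0 + A)/4 = -A/4)
M = 35 (M = 7*5 = 35)
x(N) = 81/4 (x(N) = 20 - ¼*(-1) = 20 + ¼ = 81/4)
I = -4/9751 (I = 1/(81/4 - 2458) = 1/(-9751/4) = -4/9751 ≈ -0.00041021)
√((-1971 + 639) + I) = √((-1971 + 639) - 4/9751) = √(-1332 - 4/9751) = √(-12988336/9751) = 4*I*√161542429/1393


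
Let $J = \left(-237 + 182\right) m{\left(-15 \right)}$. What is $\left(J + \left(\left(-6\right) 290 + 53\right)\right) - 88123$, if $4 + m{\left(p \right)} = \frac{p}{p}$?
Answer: $-89645$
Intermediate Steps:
$m{\left(p \right)} = -3$ ($m{\left(p \right)} = -4 + \frac{p}{p} = -4 + 1 = -3$)
$J = 165$ ($J = \left(-237 + 182\right) \left(-3\right) = \left(-55\right) \left(-3\right) = 165$)
$\left(J + \left(\left(-6\right) 290 + 53\right)\right) - 88123 = \left(165 + \left(\left(-6\right) 290 + 53\right)\right) - 88123 = \left(165 + \left(-1740 + 53\right)\right) - 88123 = \left(165 - 1687\right) - 88123 = -1522 - 88123 = -89645$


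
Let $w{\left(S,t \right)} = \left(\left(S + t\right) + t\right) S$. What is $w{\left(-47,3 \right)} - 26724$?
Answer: $-24797$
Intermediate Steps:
$w{\left(S,t \right)} = S \left(S + 2 t\right)$ ($w{\left(S,t \right)} = \left(S + 2 t\right) S = S \left(S + 2 t\right)$)
$w{\left(-47,3 \right)} - 26724 = - 47 \left(-47 + 2 \cdot 3\right) - 26724 = - 47 \left(-47 + 6\right) - 26724 = \left(-47\right) \left(-41\right) - 26724 = 1927 - 26724 = -24797$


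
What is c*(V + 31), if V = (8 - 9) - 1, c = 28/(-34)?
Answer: -406/17 ≈ -23.882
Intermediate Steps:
c = -14/17 (c = 28*(-1/34) = -14/17 ≈ -0.82353)
V = -2 (V = -1 - 1 = -2)
c*(V + 31) = -14*(-2 + 31)/17 = -14/17*29 = -406/17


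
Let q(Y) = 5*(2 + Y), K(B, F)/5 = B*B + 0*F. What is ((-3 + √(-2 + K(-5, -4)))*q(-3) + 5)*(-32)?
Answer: -640 + 160*√123 ≈ 1134.5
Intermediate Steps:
K(B, F) = 5*B² (K(B, F) = 5*(B*B + 0*F) = 5*(B² + 0) = 5*B²)
q(Y) = 10 + 5*Y
((-3 + √(-2 + K(-5, -4)))*q(-3) + 5)*(-32) = ((-3 + √(-2 + 5*(-5)²))*(10 + 5*(-3)) + 5)*(-32) = ((-3 + √(-2 + 5*25))*(10 - 15) + 5)*(-32) = ((-3 + √(-2 + 125))*(-5) + 5)*(-32) = ((-3 + √123)*(-5) + 5)*(-32) = ((15 - 5*√123) + 5)*(-32) = (20 - 5*√123)*(-32) = -640 + 160*√123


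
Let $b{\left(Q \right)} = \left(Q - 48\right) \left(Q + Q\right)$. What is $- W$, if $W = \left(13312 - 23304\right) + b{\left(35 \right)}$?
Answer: $10902$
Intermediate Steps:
$b{\left(Q \right)} = 2 Q \left(-48 + Q\right)$ ($b{\left(Q \right)} = \left(-48 + Q\right) 2 Q = 2 Q \left(-48 + Q\right)$)
$W = -10902$ ($W = \left(13312 - 23304\right) + 2 \cdot 35 \left(-48 + 35\right) = -9992 + 2 \cdot 35 \left(-13\right) = -9992 - 910 = -10902$)
$- W = \left(-1\right) \left(-10902\right) = 10902$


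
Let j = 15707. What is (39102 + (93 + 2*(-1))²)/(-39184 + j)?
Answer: -47383/23477 ≈ -2.0183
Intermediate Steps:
(39102 + (93 + 2*(-1))²)/(-39184 + j) = (39102 + (93 + 2*(-1))²)/(-39184 + 15707) = (39102 + (93 - 2)²)/(-23477) = (39102 + 91²)*(-1/23477) = (39102 + 8281)*(-1/23477) = 47383*(-1/23477) = -47383/23477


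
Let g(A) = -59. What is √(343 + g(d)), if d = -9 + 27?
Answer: 2*√71 ≈ 16.852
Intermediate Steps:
d = 18
√(343 + g(d)) = √(343 - 59) = √284 = 2*√71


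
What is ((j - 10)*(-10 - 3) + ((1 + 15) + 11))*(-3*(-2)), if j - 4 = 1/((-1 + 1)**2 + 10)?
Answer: 3111/5 ≈ 622.20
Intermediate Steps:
j = 41/10 (j = 4 + 1/((-1 + 1)**2 + 10) = 4 + 1/(0**2 + 10) = 4 + 1/(0 + 10) = 4 + 1/10 = 41/10 ≈ 4.1000)
((j - 10)*(-10 - 3) + ((1 + 15) + 11))*(-3*(-2)) = ((41/10 - 10)*(-10 - 3) + ((1 + 15) + 11))*(-3*(-2)) = (-59/10*(-13) + (16 + 11))*6 = (767/10 + 27)*6 = (1037/10)*6 = 3111/5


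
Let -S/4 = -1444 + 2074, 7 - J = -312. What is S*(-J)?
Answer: 803880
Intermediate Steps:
J = 319 (J = 7 - 1*(-312) = 7 + 312 = 319)
S = -2520 (S = -4*(-1444 + 2074) = -4*630 = -2520)
S*(-J) = -(-2520)*319 = -2520*(-319) = 803880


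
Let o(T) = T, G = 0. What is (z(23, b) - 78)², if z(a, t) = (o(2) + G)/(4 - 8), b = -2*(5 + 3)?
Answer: 24649/4 ≈ 6162.3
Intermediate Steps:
b = -16 (b = -2*8 = -16)
z(a, t) = -½ (z(a, t) = (2 + 0)/(4 - 8) = 2/(-4) = 2*(-¼) = -½)
(z(23, b) - 78)² = (-½ - 78)² = (-157/2)² = 24649/4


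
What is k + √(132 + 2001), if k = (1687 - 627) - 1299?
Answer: -239 + 3*√237 ≈ -192.82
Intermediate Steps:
k = -239 (k = 1060 - 1299 = -239)
k + √(132 + 2001) = -239 + √(132 + 2001) = -239 + √2133 = -239 + 3*√237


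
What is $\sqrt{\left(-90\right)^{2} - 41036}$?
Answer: $2 i \sqrt{8234} \approx 181.48 i$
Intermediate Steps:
$\sqrt{\left(-90\right)^{2} - 41036} = \sqrt{8100 - 41036} = \sqrt{-32936} = 2 i \sqrt{8234}$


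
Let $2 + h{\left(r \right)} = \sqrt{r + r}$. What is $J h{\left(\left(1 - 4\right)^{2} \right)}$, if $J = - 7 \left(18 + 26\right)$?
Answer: $616 - 924 \sqrt{2} \approx -690.73$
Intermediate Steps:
$h{\left(r \right)} = -2 + \sqrt{2} \sqrt{r}$ ($h{\left(r \right)} = -2 + \sqrt{r + r} = -2 + \sqrt{2 r} = -2 + \sqrt{2} \sqrt{r}$)
$J = -308$ ($J = \left(-7\right) 44 = -308$)
$J h{\left(\left(1 - 4\right)^{2} \right)} = - 308 \left(-2 + \sqrt{2} \sqrt{\left(1 - 4\right)^{2}}\right) = - 308 \left(-2 + \sqrt{2} \sqrt{\left(-3\right)^{2}}\right) = - 308 \left(-2 + \sqrt{2} \sqrt{9}\right) = - 308 \left(-2 + \sqrt{2} \cdot 3\right) = - 308 \left(-2 + 3 \sqrt{2}\right) = 616 - 924 \sqrt{2}$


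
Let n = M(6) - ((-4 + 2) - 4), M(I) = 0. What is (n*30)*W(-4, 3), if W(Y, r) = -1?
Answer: -180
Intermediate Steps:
n = 6 (n = 0 - ((-4 + 2) - 4) = 0 - (-2 - 4) = 0 - 1*(-6) = 0 + 6 = 6)
(n*30)*W(-4, 3) = (6*30)*(-1) = 180*(-1) = -180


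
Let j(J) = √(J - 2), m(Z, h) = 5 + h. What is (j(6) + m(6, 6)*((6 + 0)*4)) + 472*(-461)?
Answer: -217326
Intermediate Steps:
j(J) = √(-2 + J)
(j(6) + m(6, 6)*((6 + 0)*4)) + 472*(-461) = (√(-2 + 6) + (5 + 6)*((6 + 0)*4)) + 472*(-461) = (√4 + 11*(6*4)) - 217592 = (2 + 11*24) - 217592 = (2 + 264) - 217592 = 266 - 217592 = -217326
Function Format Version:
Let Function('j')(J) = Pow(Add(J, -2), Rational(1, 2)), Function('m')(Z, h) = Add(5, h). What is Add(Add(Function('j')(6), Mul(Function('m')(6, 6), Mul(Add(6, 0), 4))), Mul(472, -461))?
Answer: -217326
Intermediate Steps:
Function('j')(J) = Pow(Add(-2, J), Rational(1, 2))
Add(Add(Function('j')(6), Mul(Function('m')(6, 6), Mul(Add(6, 0), 4))), Mul(472, -461)) = Add(Add(Pow(Add(-2, 6), Rational(1, 2)), Mul(Add(5, 6), Mul(Add(6, 0), 4))), Mul(472, -461)) = Add(Add(Pow(4, Rational(1, 2)), Mul(11, Mul(6, 4))), -217592) = Add(Add(2, Mul(11, 24)), -217592) = Add(Add(2, 264), -217592) = Add(266, -217592) = -217326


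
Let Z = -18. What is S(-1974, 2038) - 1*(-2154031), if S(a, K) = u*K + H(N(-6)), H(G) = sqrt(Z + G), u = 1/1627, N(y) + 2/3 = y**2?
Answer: 3504610475/1627 + 2*sqrt(39)/3 ≈ 2.1540e+6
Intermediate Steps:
N(y) = -2/3 + y**2
u = 1/1627 ≈ 0.00061463
H(G) = sqrt(-18 + G)
S(a, K) = K/1627 + 2*sqrt(39)/3 (S(a, K) = K/1627 + sqrt(-18 + (-2/3 + (-6)**2)) = K/1627 + sqrt(-18 + (-2/3 + 36)) = K/1627 + sqrt(-18 + 106/3) = K/1627 + sqrt(52/3) = K/1627 + 2*sqrt(39)/3)
S(-1974, 2038) - 1*(-2154031) = ((1/1627)*2038 + 2*sqrt(39)/3) - 1*(-2154031) = (2038/1627 + 2*sqrt(39)/3) + 2154031 = 3504610475/1627 + 2*sqrt(39)/3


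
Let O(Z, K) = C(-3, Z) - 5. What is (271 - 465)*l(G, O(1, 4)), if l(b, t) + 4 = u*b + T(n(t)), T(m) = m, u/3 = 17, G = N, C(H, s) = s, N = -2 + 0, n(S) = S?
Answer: 21340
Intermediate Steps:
N = -2
G = -2
u = 51 (u = 3*17 = 51)
O(Z, K) = -5 + Z (O(Z, K) = Z - 5 = -5 + Z)
l(b, t) = -4 + t + 51*b (l(b, t) = -4 + (51*b + t) = -4 + (t + 51*b) = -4 + t + 51*b)
(271 - 465)*l(G, O(1, 4)) = (271 - 465)*(-4 + (-5 + 1) + 51*(-2)) = -194*(-4 - 4 - 102) = -194*(-110) = 21340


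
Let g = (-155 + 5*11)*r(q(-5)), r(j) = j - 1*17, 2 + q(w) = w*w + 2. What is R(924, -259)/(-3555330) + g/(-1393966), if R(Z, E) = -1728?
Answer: 437753104/413000761565 ≈ 0.0010599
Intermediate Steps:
q(w) = w**2 (q(w) = -2 + (w*w + 2) = -2 + (w**2 + 2) = -2 + (2 + w**2) = w**2)
r(j) = -17 + j (r(j) = j - 17 = -17 + j)
g = -800 (g = (-155 + 5*11)*(-17 + (-5)**2) = (-155 + 55)*(-17 + 25) = -100*8 = -800)
R(924, -259)/(-3555330) + g/(-1393966) = -1728/(-3555330) - 800/(-1393966) = -1728*(-1/3555330) - 800*(-1/1393966) = 288/592555 + 400/696983 = 437753104/413000761565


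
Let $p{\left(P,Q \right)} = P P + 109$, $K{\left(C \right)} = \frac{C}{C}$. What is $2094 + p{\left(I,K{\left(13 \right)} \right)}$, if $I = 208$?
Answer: $45467$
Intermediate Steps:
$K{\left(C \right)} = 1$
$p{\left(P,Q \right)} = 109 + P^{2}$ ($p{\left(P,Q \right)} = P^{2} + 109 = 109 + P^{2}$)
$2094 + p{\left(I,K{\left(13 \right)} \right)} = 2094 + \left(109 + 208^{2}\right) = 2094 + \left(109 + 43264\right) = 2094 + 43373 = 45467$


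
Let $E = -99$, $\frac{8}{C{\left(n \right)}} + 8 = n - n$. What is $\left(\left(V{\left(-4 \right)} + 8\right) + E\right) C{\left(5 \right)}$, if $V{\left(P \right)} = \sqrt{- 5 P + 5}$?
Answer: $86$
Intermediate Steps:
$C{\left(n \right)} = -1$ ($C{\left(n \right)} = \frac{8}{-8 + \left(n - n\right)} = \frac{8}{-8 + 0} = \frac{8}{-8} = 8 \left(- \frac{1}{8}\right) = -1$)
$V{\left(P \right)} = \sqrt{5 - 5 P}$
$\left(\left(V{\left(-4 \right)} + 8\right) + E\right) C{\left(5 \right)} = \left(\left(\sqrt{5 - -20} + 8\right) - 99\right) \left(-1\right) = \left(\left(\sqrt{5 + 20} + 8\right) - 99\right) \left(-1\right) = \left(\left(\sqrt{25} + 8\right) - 99\right) \left(-1\right) = \left(\left(5 + 8\right) - 99\right) \left(-1\right) = \left(13 - 99\right) \left(-1\right) = \left(-86\right) \left(-1\right) = 86$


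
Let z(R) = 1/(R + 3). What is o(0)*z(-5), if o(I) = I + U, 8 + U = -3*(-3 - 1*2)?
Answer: -7/2 ≈ -3.5000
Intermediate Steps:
z(R) = 1/(3 + R)
U = 7 (U = -8 - 3*(-3 - 1*2) = -8 - 3*(-3 - 2) = -8 - 3*(-5) = -8 + 15 = 7)
o(I) = 7 + I (o(I) = I + 7 = 7 + I)
o(0)*z(-5) = (7 + 0)/(3 - 5) = 7/(-2) = 7*(-½) = -7/2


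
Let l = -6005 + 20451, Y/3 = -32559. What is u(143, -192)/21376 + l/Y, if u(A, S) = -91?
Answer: -317686303/2087943552 ≈ -0.15215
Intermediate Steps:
Y = -97677 (Y = 3*(-32559) = -97677)
l = 14446
u(143, -192)/21376 + l/Y = -91/21376 + 14446/(-97677) = -91*1/21376 + 14446*(-1/97677) = -91/21376 - 14446/97677 = -317686303/2087943552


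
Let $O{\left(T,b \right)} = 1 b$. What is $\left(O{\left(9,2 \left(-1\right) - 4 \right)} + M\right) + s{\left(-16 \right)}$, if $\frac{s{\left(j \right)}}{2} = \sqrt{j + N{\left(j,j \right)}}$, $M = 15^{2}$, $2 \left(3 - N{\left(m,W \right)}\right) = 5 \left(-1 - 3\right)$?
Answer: $219 + 2 i \sqrt{3} \approx 219.0 + 3.4641 i$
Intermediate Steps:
$N{\left(m,W \right)} = 13$ ($N{\left(m,W \right)} = 3 - \frac{5 \left(-1 - 3\right)}{2} = 3 - \frac{5 \left(-4\right)}{2} = 3 - -10 = 3 + 10 = 13$)
$O{\left(T,b \right)} = b$
$M = 225$
$s{\left(j \right)} = 2 \sqrt{13 + j}$ ($s{\left(j \right)} = 2 \sqrt{j + 13} = 2 \sqrt{13 + j}$)
$\left(O{\left(9,2 \left(-1\right) - 4 \right)} + M\right) + s{\left(-16 \right)} = \left(\left(2 \left(-1\right) - 4\right) + 225\right) + 2 \sqrt{13 - 16} = \left(\left(-2 - 4\right) + 225\right) + 2 \sqrt{-3} = \left(-6 + 225\right) + 2 i \sqrt{3} = 219 + 2 i \sqrt{3}$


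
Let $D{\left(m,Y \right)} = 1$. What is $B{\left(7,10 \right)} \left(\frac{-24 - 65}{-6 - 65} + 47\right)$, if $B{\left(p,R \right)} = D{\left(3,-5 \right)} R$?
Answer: $\frac{34260}{71} \approx 482.54$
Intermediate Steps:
$B{\left(p,R \right)} = R$ ($B{\left(p,R \right)} = 1 R = R$)
$B{\left(7,10 \right)} \left(\frac{-24 - 65}{-6 - 65} + 47\right) = 10 \left(\frac{-24 - 65}{-6 - 65} + 47\right) = 10 \left(\frac{-24 - 65}{-71} + 47\right) = 10 \left(\left(-89\right) \left(- \frac{1}{71}\right) + 47\right) = 10 \left(\frac{89}{71} + 47\right) = 10 \cdot \frac{3426}{71} = \frac{34260}{71}$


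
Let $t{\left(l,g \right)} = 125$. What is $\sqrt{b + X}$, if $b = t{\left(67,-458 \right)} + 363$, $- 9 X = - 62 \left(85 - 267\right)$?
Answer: $\frac{2 i \sqrt{1723}}{3} \approx 27.673 i$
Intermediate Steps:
$X = - \frac{11284}{9}$ ($X = - \frac{\left(-62\right) \left(85 - 267\right)}{9} = - \frac{\left(-62\right) \left(-182\right)}{9} = \left(- \frac{1}{9}\right) 11284 = - \frac{11284}{9} \approx -1253.8$)
$b = 488$ ($b = 125 + 363 = 488$)
$\sqrt{b + X} = \sqrt{488 - \frac{11284}{9}} = \sqrt{- \frac{6892}{9}} = \frac{2 i \sqrt{1723}}{3}$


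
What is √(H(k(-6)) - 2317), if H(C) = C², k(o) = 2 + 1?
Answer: 2*I*√577 ≈ 48.042*I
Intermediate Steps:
k(o) = 3
√(H(k(-6)) - 2317) = √(3² - 2317) = √(9 - 2317) = √(-2308) = 2*I*√577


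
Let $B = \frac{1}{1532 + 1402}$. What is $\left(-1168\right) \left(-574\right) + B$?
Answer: $\frac{1967047489}{2934} \approx 6.7043 \cdot 10^{5}$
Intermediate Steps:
$B = \frac{1}{2934} \approx 0.00034083$
$\left(-1168\right) \left(-574\right) + B = \left(-1168\right) \left(-574\right) + \frac{1}{2934} = 670432 + \frac{1}{2934} = \frac{1967047489}{2934}$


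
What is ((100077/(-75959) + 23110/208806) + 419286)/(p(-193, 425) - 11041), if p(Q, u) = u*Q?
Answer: -127887465446486/28386373780557 ≈ -4.5052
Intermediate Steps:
p(Q, u) = Q*u
((100077/(-75959) + 23110/208806) + 419286)/(p(-193, 425) - 11041) = ((100077/(-75959) + 23110/208806) + 419286)/(-193*425 - 11041) = ((100077*(-1/75959) + 23110*(1/208806)) + 419286)/(-82025 - 11041) = ((-100077/75959 + 11555/104403) + 419286)/(-93066) = (-736202522/610026729 + 419286)*(-1/93066) = (255774930892972/610026729)*(-1/93066) = -127887465446486/28386373780557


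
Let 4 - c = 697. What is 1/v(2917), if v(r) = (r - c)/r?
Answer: 2917/3610 ≈ 0.80803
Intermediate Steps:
c = -693 (c = 4 - 1*697 = 4 - 697 = -693)
v(r) = (693 + r)/r (v(r) = (r - 1*(-693))/r = (r + 693)/r = (693 + r)/r)
1/v(2917) = 1/((693 + 2917)/2917) = 1/((1/2917)*3610) = 1/(3610/2917) = 2917/3610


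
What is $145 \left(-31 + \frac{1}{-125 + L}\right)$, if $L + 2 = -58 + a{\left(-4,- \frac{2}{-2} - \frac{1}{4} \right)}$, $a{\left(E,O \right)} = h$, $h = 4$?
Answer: $- \frac{813740}{181} \approx -4495.8$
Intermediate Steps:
$a{\left(E,O \right)} = 4$
$L = -56$ ($L = -2 + \left(-58 + 4\right) = -2 - 54 = -56$)
$145 \left(-31 + \frac{1}{-125 + L}\right) = 145 \left(-31 + \frac{1}{-125 - 56}\right) = 145 \left(-31 + \frac{1}{-181}\right) = 145 \left(-31 - \frac{1}{181}\right) = 145 \left(- \frac{5612}{181}\right) = - \frac{813740}{181}$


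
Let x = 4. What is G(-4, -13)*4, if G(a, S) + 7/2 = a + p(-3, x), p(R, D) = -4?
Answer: -46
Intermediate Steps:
G(a, S) = -15/2 + a (G(a, S) = -7/2 + (a - 4) = -7/2 + (-4 + a) = -15/2 + a)
G(-4, -13)*4 = (-15/2 - 4)*4 = -23/2*4 = -46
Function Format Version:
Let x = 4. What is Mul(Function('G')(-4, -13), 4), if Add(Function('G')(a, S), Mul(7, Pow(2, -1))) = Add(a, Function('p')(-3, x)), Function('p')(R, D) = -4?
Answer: -46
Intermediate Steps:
Function('G')(a, S) = Add(Rational(-15, 2), a) (Function('G')(a, S) = Add(Rational(-7, 2), Add(a, -4)) = Add(Rational(-7, 2), Add(-4, a)) = Add(Rational(-15, 2), a))
Mul(Function('G')(-4, -13), 4) = Mul(Add(Rational(-15, 2), -4), 4) = Mul(Rational(-23, 2), 4) = -46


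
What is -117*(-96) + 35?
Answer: 11267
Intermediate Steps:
-117*(-96) + 35 = 11232 + 35 = 11267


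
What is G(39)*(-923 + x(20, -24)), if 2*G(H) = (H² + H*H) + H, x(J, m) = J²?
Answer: -1611363/2 ≈ -8.0568e+5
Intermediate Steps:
G(H) = H² + H/2 (G(H) = ((H² + H*H) + H)/2 = ((H² + H²) + H)/2 = (2*H² + H)/2 = (H + 2*H²)/2 = H² + H/2)
G(39)*(-923 + x(20, -24)) = (39*(½ + 39))*(-923 + 20²) = (39*(79/2))*(-923 + 400) = (3081/2)*(-523) = -1611363/2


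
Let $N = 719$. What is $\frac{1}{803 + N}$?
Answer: $\frac{1}{1522} \approx 0.00065703$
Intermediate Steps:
$\frac{1}{803 + N} = \frac{1}{803 + 719} = \frac{1}{1522}$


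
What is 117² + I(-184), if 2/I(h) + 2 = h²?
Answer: 231713704/16927 ≈ 13689.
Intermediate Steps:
I(h) = 2/(-2 + h²)
117² + I(-184) = 117² + 2/(-2 + (-184)²) = 13689 + 2/(-2 + 33856) = 13689 + 2/33854 = 13689 + 2*(1/33854) = 13689 + 1/16927 = 231713704/16927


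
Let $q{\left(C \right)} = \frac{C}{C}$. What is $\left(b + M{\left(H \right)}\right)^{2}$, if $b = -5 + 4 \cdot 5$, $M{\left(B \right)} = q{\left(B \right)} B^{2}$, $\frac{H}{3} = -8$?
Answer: $349281$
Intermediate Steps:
$q{\left(C \right)} = 1$
$H = -24$ ($H = 3 \left(-8\right) = -24$)
$M{\left(B \right)} = B^{2}$ ($M{\left(B \right)} = 1 B^{2} = B^{2}$)
$b = 15$ ($b = -5 + 20 = 15$)
$\left(b + M{\left(H \right)}\right)^{2} = \left(15 + \left(-24\right)^{2}\right)^{2} = \left(15 + 576\right)^{2} = 591^{2} = 349281$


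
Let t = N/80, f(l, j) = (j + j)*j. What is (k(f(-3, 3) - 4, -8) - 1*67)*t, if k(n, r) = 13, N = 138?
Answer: -1863/20 ≈ -93.150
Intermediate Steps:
f(l, j) = 2*j**2 (f(l, j) = (2*j)*j = 2*j**2)
t = 69/40 (t = 138/80 = 138*(1/80) = 69/40 ≈ 1.7250)
(k(f(-3, 3) - 4, -8) - 1*67)*t = (13 - 1*67)*(69/40) = (13 - 67)*(69/40) = -54*69/40 = -1863/20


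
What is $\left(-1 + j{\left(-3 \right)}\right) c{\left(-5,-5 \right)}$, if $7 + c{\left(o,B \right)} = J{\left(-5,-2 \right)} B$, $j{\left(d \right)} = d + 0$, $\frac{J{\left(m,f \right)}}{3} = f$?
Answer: $-92$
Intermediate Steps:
$J{\left(m,f \right)} = 3 f$
$j{\left(d \right)} = d$
$c{\left(o,B \right)} = -7 - 6 B$ ($c{\left(o,B \right)} = -7 + 3 \left(-2\right) B = -7 - 6 B$)
$\left(-1 + j{\left(-3 \right)}\right) c{\left(-5,-5 \right)} = \left(-1 - 3\right) \left(-7 - -30\right) = - 4 \left(-7 + 30\right) = \left(-4\right) 23 = -92$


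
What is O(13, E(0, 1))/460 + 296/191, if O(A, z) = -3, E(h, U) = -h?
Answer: 135587/87860 ≈ 1.5432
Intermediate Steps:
O(13, E(0, 1))/460 + 296/191 = -3/460 + 296/191 = 135587/87860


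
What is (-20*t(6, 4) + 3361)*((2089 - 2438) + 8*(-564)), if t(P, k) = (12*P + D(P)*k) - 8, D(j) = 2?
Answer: -9337981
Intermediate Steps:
t(P, k) = -8 + 2*k + 12*P (t(P, k) = (12*P + 2*k) - 8 = (2*k + 12*P) - 8 = -8 + 2*k + 12*P)
(-20*t(6, 4) + 3361)*((2089 - 2438) + 8*(-564)) = (-20*(-8 + 2*4 + 12*6) + 3361)*((2089 - 2438) + 8*(-564)) = (-20*(-8 + 8 + 72) + 3361)*(-349 - 4512) = (-20*72 + 3361)*(-4861) = (-1440 + 3361)*(-4861) = 1921*(-4861) = -9337981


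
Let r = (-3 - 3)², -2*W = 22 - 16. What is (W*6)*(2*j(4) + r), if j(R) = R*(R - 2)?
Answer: -936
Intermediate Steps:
W = -3 (W = -(22 - 16)/2 = -½*6 = -3)
j(R) = R*(-2 + R)
r = 36 (r = (-6)² = 36)
(W*6)*(2*j(4) + r) = (-3*6)*(2*(4*(-2 + 4)) + 36) = -18*(2*(4*2) + 36) = -18*(2*8 + 36) = -18*(16 + 36) = -18*52 = -936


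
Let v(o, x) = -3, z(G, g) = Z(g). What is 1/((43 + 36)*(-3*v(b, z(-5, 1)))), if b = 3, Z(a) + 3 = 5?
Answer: 1/711 ≈ 0.0014065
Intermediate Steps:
Z(a) = 2 (Z(a) = -3 + 5 = 2)
z(G, g) = 2
1/((43 + 36)*(-3*v(b, z(-5, 1)))) = 1/((43 + 36)*(-3*(-3))) = 1/(79*9) = 1/711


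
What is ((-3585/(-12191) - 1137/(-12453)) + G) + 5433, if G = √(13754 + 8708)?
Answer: 274955602877/50604841 + √22462 ≈ 5583.3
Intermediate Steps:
G = √22462 ≈ 149.87
((-3585/(-12191) - 1137/(-12453)) + G) + 5433 = ((-3585/(-12191) - 1137/(-12453)) + √22462) + 5433 = ((-3585*(-1/12191) - 1137*(-1/12453)) + √22462) + 5433 = ((3585/12191 + 379/4151) + √22462) + 5433 = (19501724/50604841 + √22462) + 5433 = 274955602877/50604841 + √22462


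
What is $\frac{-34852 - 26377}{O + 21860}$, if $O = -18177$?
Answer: $- \frac{61229}{3683} \approx -16.625$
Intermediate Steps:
$\frac{-34852 - 26377}{O + 21860} = \frac{-34852 - 26377}{-18177 + 21860} = - \frac{61229}{3683}$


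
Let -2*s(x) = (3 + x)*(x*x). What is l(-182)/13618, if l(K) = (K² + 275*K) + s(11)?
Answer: -17773/13618 ≈ -1.3051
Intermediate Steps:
s(x) = -x²*(3 + x)/2 (s(x) = -(3 + x)*x*x/2 = -(3 + x)*x²/2 = -x²*(3 + x)/2)
l(K) = -847 + K² + 275*K (l(K) = (K² + 275*K) + (½)*11²*(-3 - 1*11) = (K² + 275*K) + (½)*121*(-3 - 11) = (K² + 275*K) + (½)*121*(-14) = (K² + 275*K) - 847 = -847 + K² + 275*K)
l(-182)/13618 = (-847 + (-182)² + 275*(-182))/13618 = (-847 + 33124 - 50050)*(1/13618) = -17773*1/13618 = -17773/13618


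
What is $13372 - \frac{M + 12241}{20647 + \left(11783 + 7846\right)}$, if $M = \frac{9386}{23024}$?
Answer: $\frac{6199884652979}{463657312} \approx 13372.0$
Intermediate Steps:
$M = \frac{4693}{11512}$ ($M = 9386 \cdot \frac{1}{23024} = \frac{4693}{11512} \approx 0.40766$)
$13372 - \frac{M + 12241}{20647 + \left(11783 + 7846\right)} = 13372 - \frac{\frac{4693}{11512} + 12241}{20647 + \left(11783 + 7846\right)} = 13372 - \frac{140923085}{11512 \left(20647 + 19629\right)} = 13372 - \frac{140923085}{11512 \cdot 40276} = 13372 - \frac{140923085}{11512} \cdot \frac{1}{40276} = 13372 - \frac{140923085}{463657312} = \frac{6199884652979}{463657312}$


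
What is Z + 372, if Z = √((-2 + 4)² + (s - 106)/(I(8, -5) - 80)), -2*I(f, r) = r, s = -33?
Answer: 372 + √139190/155 ≈ 374.41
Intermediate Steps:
I(f, r) = -r/2
Z = √139190/155 (Z = √((-2 + 4)² + (-33 - 106)/(-½*(-5) - 80)) = √(2² - 139/(5/2 - 80)) = √(4 - 139/(-155/2)) = √(4 - 139*(-2/155)) = √(4 + 278/155) = √(898/155) = √139190/155 ≈ 2.4070)
Z + 372 = √139190/155 + 372 = 372 + √139190/155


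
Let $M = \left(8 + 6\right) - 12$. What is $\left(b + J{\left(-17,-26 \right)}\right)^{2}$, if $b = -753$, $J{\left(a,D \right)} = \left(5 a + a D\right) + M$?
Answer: $155236$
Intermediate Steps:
$M = 2$ ($M = 14 - 12 = 2$)
$J{\left(a,D \right)} = 2 + 5 a + D a$ ($J{\left(a,D \right)} = \left(5 a + a D\right) + 2 = \left(5 a + D a\right) + 2 = 2 + 5 a + D a$)
$\left(b + J{\left(-17,-26 \right)}\right)^{2} = \left(-753 + \left(2 + 5 \left(-17\right) - -442\right)\right)^{2} = \left(-753 + \left(2 - 85 + 442\right)\right)^{2} = \left(-753 + 359\right)^{2} = \left(-394\right)^{2} = 155236$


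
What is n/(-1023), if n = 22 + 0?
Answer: -2/93 ≈ -0.021505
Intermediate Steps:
n = 22
n/(-1023) = 22/(-1023) = -1/1023*22 = -2/93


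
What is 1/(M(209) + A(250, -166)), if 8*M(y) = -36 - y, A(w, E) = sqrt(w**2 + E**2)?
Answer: 1960/5703559 + 128*sqrt(22514)/5703559 ≈ 0.0037110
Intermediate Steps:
A(w, E) = sqrt(E**2 + w**2)
M(y) = -9/2 - y/8 (M(y) = (-36 - y)/8 = -9/2 - y/8)
1/(M(209) + A(250, -166)) = 1/((-9/2 - 1/8*209) + sqrt((-166)**2 + 250**2)) = 1/((-9/2 - 209/8) + sqrt(27556 + 62500)) = 1/(-245/8 + sqrt(90056)) = 1/(-245/8 + 2*sqrt(22514))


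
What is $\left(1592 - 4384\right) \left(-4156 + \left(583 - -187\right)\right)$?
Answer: $9453712$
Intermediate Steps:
$\left(1592 - 4384\right) \left(-4156 + \left(583 - -187\right)\right) = - 2792 \left(-4156 + \left(583 + 187\right)\right) = - 2792 \left(-4156 + 770\right) = \left(-2792\right) \left(-3386\right) = 9453712$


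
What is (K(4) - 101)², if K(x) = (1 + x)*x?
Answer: 6561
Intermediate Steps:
K(x) = x*(1 + x)
(K(4) - 101)² = (4*(1 + 4) - 101)² = (4*5 - 101)² = (20 - 101)² = (-81)² = 6561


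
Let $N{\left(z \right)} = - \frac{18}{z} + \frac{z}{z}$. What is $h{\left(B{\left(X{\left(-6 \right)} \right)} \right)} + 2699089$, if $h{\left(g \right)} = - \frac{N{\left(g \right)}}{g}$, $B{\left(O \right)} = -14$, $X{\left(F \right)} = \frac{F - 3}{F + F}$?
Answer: $\frac{132255369}{49} \approx 2.6991 \cdot 10^{6}$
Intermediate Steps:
$N{\left(z \right)} = 1 - \frac{18}{z}$ ($N{\left(z \right)} = - \frac{18}{z} + 1 = 1 - \frac{18}{z}$)
$X{\left(F \right)} = \frac{-3 + F}{2 F}$
$h{\left(g \right)} = - \frac{-18 + g}{g^{2}}$ ($h{\left(g \right)} = - \frac{\frac{1}{g} \left(-18 + g\right)}{g} = - \frac{-18 + g}{g^{2}}$)
$h{\left(B{\left(X{\left(-6 \right)} \right)} \right)} + 2699089 = \frac{18 - -14}{196} + 2699089 = \frac{18 + 14}{196} + 2699089 = \frac{1}{196} \cdot 32 + 2699089 = \frac{8}{49} + 2699089 = \frac{132255369}{49}$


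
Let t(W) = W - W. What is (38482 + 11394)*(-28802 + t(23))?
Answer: -1436528552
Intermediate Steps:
t(W) = 0
(38482 + 11394)*(-28802 + t(23)) = (38482 + 11394)*(-28802 + 0) = 49876*(-28802) = -1436528552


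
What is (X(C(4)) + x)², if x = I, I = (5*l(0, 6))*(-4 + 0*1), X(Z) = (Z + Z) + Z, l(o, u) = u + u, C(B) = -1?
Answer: 59049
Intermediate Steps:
l(o, u) = 2*u
X(Z) = 3*Z (X(Z) = 2*Z + Z = 3*Z)
I = -240 (I = (5*(2*6))*(-4 + 0*1) = (5*12)*(-4 + 0) = 60*(-4) = -240)
x = -240
(X(C(4)) + x)² = (3*(-1) - 240)² = (-3 - 240)² = (-243)² = 59049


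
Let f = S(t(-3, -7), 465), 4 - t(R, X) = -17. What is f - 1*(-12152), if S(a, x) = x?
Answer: 12617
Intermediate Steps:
t(R, X) = 21 (t(R, X) = 4 - 1*(-17) = 4 + 17 = 21)
f = 465
f - 1*(-12152) = 465 - 1*(-12152) = 465 + 12152 = 12617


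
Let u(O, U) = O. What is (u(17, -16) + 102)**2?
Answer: 14161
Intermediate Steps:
(u(17, -16) + 102)**2 = (17 + 102)**2 = 119**2 = 14161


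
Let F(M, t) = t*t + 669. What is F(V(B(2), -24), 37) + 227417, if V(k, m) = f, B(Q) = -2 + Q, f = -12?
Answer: 229455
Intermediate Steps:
V(k, m) = -12
F(M, t) = 669 + t² (F(M, t) = t² + 669 = 669 + t²)
F(V(B(2), -24), 37) + 227417 = (669 + 37²) + 227417 = (669 + 1369) + 227417 = 2038 + 227417 = 229455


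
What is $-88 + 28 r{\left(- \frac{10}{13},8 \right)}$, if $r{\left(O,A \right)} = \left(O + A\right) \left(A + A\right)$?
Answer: $\frac{40968}{13} \approx 3151.4$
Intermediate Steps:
$r{\left(O,A \right)} = 2 A \left(A + O\right)$ ($r{\left(O,A \right)} = \left(A + O\right) 2 A = 2 A \left(A + O\right)$)
$-88 + 28 r{\left(- \frac{10}{13},8 \right)} = -88 + 28 \cdot 2 \cdot 8 \left(8 - \frac{10}{13}\right) = -88 + 28 \cdot 2 \cdot 8 \cdot \frac{94}{13} = -88 + 28 \cdot \frac{1504}{13} = -88 + \frac{42112}{13} = \frac{40968}{13}$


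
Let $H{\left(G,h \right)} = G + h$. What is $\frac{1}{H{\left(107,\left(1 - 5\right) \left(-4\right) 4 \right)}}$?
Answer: $\frac{1}{171} \approx 0.005848$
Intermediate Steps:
$\frac{1}{H{\left(107,\left(1 - 5\right) \left(-4\right) 4 \right)}} = \frac{1}{107 + \left(1 - 5\right) \left(-4\right) 4} = \frac{1}{107 + \left(-4\right) \left(-4\right) 4} = \frac{1}{107 + 16 \cdot 4} = \frac{1}{107 + 64} = \frac{1}{171}$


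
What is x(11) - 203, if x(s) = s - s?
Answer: -203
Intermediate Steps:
x(s) = 0
x(11) - 203 = 0 - 203 = -203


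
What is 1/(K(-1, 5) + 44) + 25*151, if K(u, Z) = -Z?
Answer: 147226/39 ≈ 3775.0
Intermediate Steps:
1/(K(-1, 5) + 44) + 25*151 = 1/(-1*5 + 44) + 25*151 = 1/(-5 + 44) + 3775 = 1/39 + 3775 = 147226/39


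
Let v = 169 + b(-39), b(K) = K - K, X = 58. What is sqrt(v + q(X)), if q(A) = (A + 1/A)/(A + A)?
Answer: sqrt(2280794)/116 ≈ 13.019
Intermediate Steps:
q(A) = (A + 1/A)/(2*A) (q(A) = (A + 1/A)/((2*A)) = (A + 1/A)*(1/(2*A)) = (A + 1/A)/(2*A))
b(K) = 0
v = 169 (v = 169 + 0 = 169)
sqrt(v + q(X)) = sqrt(169 + (1/2)*(1 + 58**2)/58**2) = sqrt(169 + (1/2)*(1/3364)*(1 + 3364)) = sqrt(169 + (1/2)*(1/3364)*3365) = sqrt(169 + 3365/6728) = sqrt(1140397/6728) = sqrt(2280794)/116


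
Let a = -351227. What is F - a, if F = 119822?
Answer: 471049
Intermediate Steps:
F - a = 119822 - 1*(-351227) = 119822 + 351227 = 471049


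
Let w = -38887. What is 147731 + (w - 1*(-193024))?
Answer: 301868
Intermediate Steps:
147731 + (w - 1*(-193024)) = 147731 + (-38887 - 1*(-193024)) = 147731 + (-38887 + 193024) = 147731 + 154137 = 301868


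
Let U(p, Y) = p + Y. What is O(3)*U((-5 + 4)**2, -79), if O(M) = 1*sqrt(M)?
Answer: -78*sqrt(3) ≈ -135.10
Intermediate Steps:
O(M) = sqrt(M)
U(p, Y) = Y + p
O(3)*U((-5 + 4)**2, -79) = sqrt(3)*(-79 + (-5 + 4)**2) = sqrt(3)*(-79 + (-1)**2) = sqrt(3)*(-79 + 1) = sqrt(3)*(-78) = -78*sqrt(3)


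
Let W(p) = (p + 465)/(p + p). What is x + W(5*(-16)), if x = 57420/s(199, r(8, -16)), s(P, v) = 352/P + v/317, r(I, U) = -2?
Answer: 222035759/6816 ≈ 32576.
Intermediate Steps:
s(P, v) = 352/P + v/317 (s(P, v) = 352/P + v*(1/317) = 352/P + v/317)
W(p) = (465 + p)/(2*p) (W(p) = (465 + p)/((2*p)) = (465 + p)*(1/(2*p)) = (465 + p)/(2*p))
x = 6939130/213 (x = 57420/(352/199 + (1/317)*(-2)) = 57420/(352*(1/199) - 2/317) = 57420/(352/199 - 2/317) = 57420/(111186/63083) = 57420*(63083/111186) = 6939130/213 ≈ 32578.)
x + W(5*(-16)) = 6939130/213 + (465 + 5*(-16))/(2*((5*(-16)))) = 6939130/213 + (½)*(465 - 80)/(-80) = 6939130/213 + (½)*(-1/80)*385 = 6939130/213 - 77/32 = 222035759/6816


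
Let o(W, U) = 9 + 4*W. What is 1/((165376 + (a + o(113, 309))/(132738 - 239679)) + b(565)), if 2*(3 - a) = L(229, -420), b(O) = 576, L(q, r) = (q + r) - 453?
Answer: 35647/5915690682 ≈ 6.0258e-6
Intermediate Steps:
L(q, r) = -453 + q + r
a = 325 (a = 3 - (-453 + 229 - 420)/2 = 3 - 1/2*(-644) = 3 + 322 = 325)
1/((165376 + (a + o(113, 309))/(132738 - 239679)) + b(565)) = 1/((165376 + (325 + (9 + 4*113))/(132738 - 239679)) + 576) = 1/((165376 + (325 + (9 + 452))/(-106941)) + 576) = 1/((165376 + (325 + 461)*(-1/106941)) + 576) = 1/((165376 + 786*(-1/106941)) + 576) = 1/((165376 - 262/35647) + 576) = 1/(5895158010/35647 + 576) = 1/(5915690682/35647) = 35647/5915690682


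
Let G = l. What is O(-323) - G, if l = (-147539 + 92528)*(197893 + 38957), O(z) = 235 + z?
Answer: 13029355262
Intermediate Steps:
l = -13029355350 (l = -55011*236850 = -13029355350)
G = -13029355350
O(-323) - G = (235 - 323) - 1*(-13029355350) = -88 + 13029355350 = 13029355262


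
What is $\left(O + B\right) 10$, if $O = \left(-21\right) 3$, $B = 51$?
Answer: $-120$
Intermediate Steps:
$O = -63$
$\left(O + B\right) 10 = \left(-63 + 51\right) 10 = \left(-12\right) 10 = -120$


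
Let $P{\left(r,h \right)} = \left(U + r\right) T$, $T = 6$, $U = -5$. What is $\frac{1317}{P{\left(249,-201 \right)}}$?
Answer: $\frac{439}{488} \approx 0.89959$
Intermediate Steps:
$P{\left(r,h \right)} = -30 + 6 r$ ($P{\left(r,h \right)} = \left(-5 + r\right) 6 = -30 + 6 r$)
$\frac{1317}{P{\left(249,-201 \right)}} = \frac{1317}{-30 + 6 \cdot 249} = \frac{1317}{-30 + 1494} = \frac{1317}{1464} = 1317 \cdot \frac{1}{1464} = \frac{439}{488}$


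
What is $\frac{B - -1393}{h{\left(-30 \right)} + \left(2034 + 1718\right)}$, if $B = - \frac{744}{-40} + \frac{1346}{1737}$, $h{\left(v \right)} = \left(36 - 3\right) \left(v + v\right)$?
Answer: $\frac{3066619}{3847455} \approx 0.79705$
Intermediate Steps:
$h{\left(v \right)} = 66 v$ ($h{\left(v \right)} = 33 \cdot 2 v = 66 v$)
$B = \frac{168271}{8685}$ ($B = \left(-744\right) \left(- \frac{1}{40}\right) + 1346 \cdot \frac{1}{1737} = \frac{93}{5} + \frac{1346}{1737} = \frac{168271}{8685} \approx 19.375$)
$\frac{B - -1393}{h{\left(-30 \right)} + \left(2034 + 1718\right)} = \frac{\frac{168271}{8685} - -1393}{66 \left(-30\right) + \left(2034 + 1718\right)} = \frac{\frac{168271}{8685} + 1393}{-1980 + 3752} = \frac{12266476}{8685 \cdot 1772} = \frac{12266476}{8685} \cdot \frac{1}{1772} = \frac{3066619}{3847455}$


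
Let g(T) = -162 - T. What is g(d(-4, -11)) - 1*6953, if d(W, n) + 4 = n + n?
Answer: -7089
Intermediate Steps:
d(W, n) = -4 + 2*n (d(W, n) = -4 + (n + n) = -4 + 2*n)
g(d(-4, -11)) - 1*6953 = (-162 - (-4 + 2*(-11))) - 1*6953 = (-162 - (-4 - 22)) - 6953 = (-162 - 1*(-26)) - 6953 = (-162 + 26) - 6953 = -136 - 6953 = -7089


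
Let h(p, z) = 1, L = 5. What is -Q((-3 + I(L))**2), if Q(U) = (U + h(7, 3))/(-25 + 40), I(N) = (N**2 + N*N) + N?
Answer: -541/3 ≈ -180.33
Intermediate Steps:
I(N) = N + 2*N**2 (I(N) = (N**2 + N**2) + N = 2*N**2 + N = N + 2*N**2)
Q(U) = 1/15 + U/15 (Q(U) = (U + 1)/(-25 + 40) = (1 + U)/15 = (1 + U)*(1/15) = 1/15 + U/15)
-Q((-3 + I(L))**2) = -(1/15 + (-3 + 5*(1 + 2*5))**2/15) = -(1/15 + (-3 + 5*(1 + 10))**2/15) = -(1/15 + (-3 + 5*11)**2/15) = -(1/15 + (-3 + 55)**2/15) = -(1/15 + (1/15)*52**2) = -(1/15 + (1/15)*2704) = -(1/15 + 2704/15) = -1*541/3 = -541/3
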